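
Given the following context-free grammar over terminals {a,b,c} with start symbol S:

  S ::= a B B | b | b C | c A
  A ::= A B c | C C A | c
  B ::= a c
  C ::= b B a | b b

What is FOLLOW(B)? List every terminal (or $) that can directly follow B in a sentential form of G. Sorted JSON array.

FIRST iteration:
pass 1:
  A via A→c: +{c}
  B via B→a c: +{a}
  C via C→b B a: +{b}
  S via S→a B B: +{a}
  S via S→b: +{b}
  S via S→c A: +{c}
  FIRST[S]={a,b,c}  FIRST[A]={c}  FIRST[B]={a}  FIRST[C]={b}
pass 2:
  A via A→C C A: +{b}
  FIRST[S]={a,b,c}  FIRST[A]={b,c}  FIRST[B]={a}  FIRST[C]={b}
pass 3: done
  FIRST[S]={a,b,c}  FIRST[A]={b,c}  FIRST[B]={a}  FIRST[C]={b}

FOLLOW iteration:
initialize: $ ∈ FOLLOW(S)
round 1:
  A→A B c: FOLLOW(A) ⊇ FIRST(B) = {a}; new: +{a}
  A→A B c: FOLLOW(B) ⊇ FIRST(c) = {c}; new: +{c}
  A→C C A: FOLLOW(C) ⊇ FIRST(C) = {b}; new: +{b}
  A→C C A: FOLLOW(C) ⊇ FIRST(A) = {b,c}; new: +{c}
  C→b B a: FOLLOW(B) ⊇ FIRST(a) = {a}; new: +{a}
  S→a B B: FOLLOW(B) ⊇ FOLLOW(S) ⊇ {$}; new: +{$}
  S→b C: FOLLOW(C) ⊇ FOLLOW(S) ⊇ {$}; new: +{$}
  S→c A: FOLLOW(A) ⊇ FOLLOW(S) ⊇ {$}; new: +{$}
  S: {$}  A: {$,a}  B: {$,a,c}  C: {$,b,c}
round 2: (no change)
  S: {$}  A: {$,a}  B: {$,a,c}  C: {$,b,c}

FOLLOW(B) = ["$", "a", "c"]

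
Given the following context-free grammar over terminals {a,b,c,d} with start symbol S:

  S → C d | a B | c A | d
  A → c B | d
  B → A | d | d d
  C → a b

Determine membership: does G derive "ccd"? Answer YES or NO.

CNF form of G:
  S -> C T1 | T0 A | T2 B | d
  A -> T0 B | d
  B -> T0 B | T1 T1 | d
  C -> T2 T3
  T0 -> c
  T1 -> d
  T2 -> a
  T3 -> b

Fill CYK table bottom-up:
  [0..0]={T0}  "c"  orig:{}
  [1..1]={T0}  "c"  orig:{}
  [2..2]={A,B,S,T1}  "d"  orig:{A,B,S}
  [0..1]=∅  "cc"
  [1..2]={A,B,S}  "cd"
  [0..2]={A,B,S}  "ccd"

S ∈ T[0,2] ⇒ YES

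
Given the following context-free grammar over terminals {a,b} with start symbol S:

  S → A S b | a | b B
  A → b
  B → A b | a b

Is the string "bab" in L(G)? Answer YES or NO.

Convert to CNF:
  S -> A X2 | T0 B | a
  A -> b
  B -> A T0 | T1 T0
  T0 -> b
  T1 -> a
  X2 -> S T0

CYK fill:
  cell(0,0) b: {A,T0}  orig:{A}
  cell(1,1) a: {S,T1}  orig:{S}
  cell(2,2) b: {A,T0}  orig:{A}
  cell(0,1) ba: ∅
  cell(1,2) ab: {B,X2}  orig:{B}
  cell(0,2) bab: {S}

S ∈ T[0,2] ⇒ YES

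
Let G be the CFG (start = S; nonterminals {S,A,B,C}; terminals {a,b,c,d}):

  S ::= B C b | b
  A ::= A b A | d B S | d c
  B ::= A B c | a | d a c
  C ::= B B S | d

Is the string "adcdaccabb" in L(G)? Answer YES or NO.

Convert to CNF:
  S -> B X9 | b
  A -> A X4 | T1 T2 | T1 X5
  B -> A X6 | T1 X7 | a
  C -> B X8 | d
  T0 -> b
  T1 -> d
  T2 -> c
  T3 -> a
  X4 -> T0 A
  X5 -> B S
  X6 -> B T2
  X7 -> T3 T2
  X8 -> B S
  X9 -> C T0

CYK table (by increasing span):
  cell(0,0) a: {B,T3}  orig:{B}
  cell(1,1) d: {C,T1}  orig:{C}
  cell(2,2) c: {T2}  orig:{}
  cell(3,3) d: {C,T1}  orig:{C}
  cell(4,4) a: {B,T3}  orig:{B}
  cell(5,5) c: {T2}  orig:{}
  cell(6,6) c: {T2}  orig:{}
  cell(7,7) a: {B,T3}  orig:{B}
  cell(8,8) b: {S,T0}  orig:{S}
  cell(9,9) b: {S,T0}  orig:{S}
  cell(0,1) ad: ∅
  cell(1,2) dc: {A}
  cell(2,3) cd: ∅
  cell(3,4) da: ∅
  cell(4,5) ac: {X6,X7}  orig:{}
  cell(5,6) cc: ∅
  cell(6,7) ca: ∅
  cell(7,8) ab: {X5,X8}  orig:{}
  cell(8,9) bb: ∅
  cell(0,2) adc: ∅
  cell(1,3) dcd: ∅
  cell(2,4) cda: ∅
  cell(3,5) dac: {B}
  cell(4,6) acc: ∅
  cell(5,7) cca: ∅
  cell(6,8) cab: ∅
  cell(7,9) abb: ∅
  cell(0,3) adcd: ∅
  cell(1,4) dcda: ∅
  cell(2,5) cdac: ∅
  cell(3,6) dacc: {X6}  orig:{}
  cell(4,7) acca: ∅
  cell(5,8) ccab: ∅
  cell(6,9) cabb: ∅
  cell(0,4) adcda: ∅
  cell(1,5) dcdac: ∅
  cell(2,6) cdacc: ∅
  cell(3,7) dacca: ∅
  cell(4,8) accab: ∅
  cell(5,9) ccabb: ∅
  cell(0,5) adcdac: ∅
  cell(1,6) dcdacc: {B}
  cell(2,7) cdacca: ∅
  cell(3,8) daccab: ∅
  cell(4,9) accabb: ∅
  cell(0,6) adcdacc: ∅
  cell(1,7) dcdacca: ∅
  cell(2,8) cdaccab: ∅
  cell(3,9) daccabb: ∅
  cell(0,7) adcdacca: ∅
  cell(1,8) dcdaccab: {C}
  cell(2,9) cdaccabb: ∅
  cell(0,8) adcdaccab: ∅
  cell(1,9) dcdaccabb: {X9}  orig:{}
  cell(0,9) adcdaccabb: {S}

S ∈ T[0,9] ⇒ YES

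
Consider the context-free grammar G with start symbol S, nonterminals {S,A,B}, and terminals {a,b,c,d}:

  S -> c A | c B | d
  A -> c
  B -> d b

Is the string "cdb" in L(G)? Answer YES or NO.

Convert to CNF:
  S -> T2 A | T2 B | d
  A -> c
  B -> T0 T1
  T0 -> d
  T1 -> b
  T2 -> c

Fill CYK table bottom-up:
  [0..0]={A,T2}  "c"  orig:{A}
  [1..1]={S,T0}  "d"  orig:{S}
  [2..2]={T1}  "b"  orig:{}
  [0..1]=∅  "cd"
  [1..2]={B}  "db"
  [0..2]={S}  "cdb"

S ∈ T[0,2] ⇒ YES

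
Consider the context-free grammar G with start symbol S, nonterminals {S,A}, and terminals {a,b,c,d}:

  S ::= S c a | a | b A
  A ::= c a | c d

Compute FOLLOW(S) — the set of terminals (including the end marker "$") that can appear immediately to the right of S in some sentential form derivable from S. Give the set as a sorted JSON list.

FIRST iteration:
[1]
  A via A→c a: +{c}
  S via S→a: +{a}
  S via S→b A: +{b}
  FIRST[S]={a,b}  FIRST[A]={c}
[2] (stable)
  FIRST[S]={a,b}  FIRST[A]={c}

FOLLOW iteration:
seed FOLLOW(S) with $
[1]
  S→S c a: FOLLOW(S) ⊇ FIRST(c) = {c}; new: +{c}
  S→b A: FOLLOW(A) ⊇ FOLLOW(S) ⊇ {$,c}; new: +{$,c}
  S: {$,c}  A: {$,c}
[2] — fixpoint
  S: {$,c}  A: {$,c}

FOLLOW(S) = ["$", "c"]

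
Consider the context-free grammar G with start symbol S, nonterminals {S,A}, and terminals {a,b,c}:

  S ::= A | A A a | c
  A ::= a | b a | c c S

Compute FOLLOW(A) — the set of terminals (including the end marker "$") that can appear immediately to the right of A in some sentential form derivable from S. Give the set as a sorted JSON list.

FIRST sets, iterate to fixpoint:
[1]
  A via A→a: +{a}
  A via A→b a: +{b}
  A via A→c c S: +{c}
  S via S→A: +{a,b,c}
  FIRST(S)={a,b,c}  FIRST(A)={a,b,c}
[2] done
  FIRST(S)={a,b,c}  FIRST(A)={a,b,c}

FOLLOW iteration:
seed FOLLOW(S) with $
[1]
  S→A: FOLLOW(A) ⊇ FOLLOW(S) ⊇ {$}; new: +{$}
  S→A A a: FOLLOW(A) ⊇ FIRST(A) = {a,b,c}; new: +{a,b,c}
  FOLLOW[S]={$}  FOLLOW[A]={$,a,b,c}
[2]
  A→c c S: FOLLOW(S) ⊇ FOLLOW(A) ⊇ {$,a,b,c}; new: +{a,b,c}
  FOLLOW[S]={$,a,b,c}  FOLLOW[A]={$,a,b,c}
[3] (no change)
  FOLLOW[S]={$,a,b,c}  FOLLOW[A]={$,a,b,c}

FOLLOW(A) = ["$", "a", "b", "c"]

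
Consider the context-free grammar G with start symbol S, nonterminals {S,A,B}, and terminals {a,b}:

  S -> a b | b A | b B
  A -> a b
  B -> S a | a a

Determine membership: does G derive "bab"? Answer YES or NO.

CNF form of G:
  S -> T0 T1 | T1 A | T1 B
  A -> T0 T1
  B -> S T0 | T0 T0
  T0 -> a
  T1 -> b

CYK table (by increasing span):
  T[0,0] 'b' = {T1}  orig:{}
  T[1,1] 'a' = {T0}  orig:{}
  T[2,2] 'b' = {T1}  orig:{}
  T[0,1] 'ba' = ∅
  T[1,2] 'ab' = {A,S}
  T[0,2] 'bab' = {S}

S ∈ T[0,2] ⇒ YES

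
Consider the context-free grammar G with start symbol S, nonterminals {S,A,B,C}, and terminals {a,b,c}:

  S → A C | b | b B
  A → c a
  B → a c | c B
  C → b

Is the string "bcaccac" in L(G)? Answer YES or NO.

Convert to CNF:
  S -> A C | T2 B | b
  A -> T0 T1
  B -> T0 B | T1 T0
  C -> b
  T0 -> c
  T1 -> a
  T2 -> b

Fill CYK table bottom-up:
  cell(0,0) b: {C,S,T2}  orig:{C,S}
  cell(1,1) c: {T0}  orig:{}
  cell(2,2) a: {T1}  orig:{}
  cell(3,3) c: {T0}  orig:{}
  cell(4,4) c: {T0}  orig:{}
  cell(5,5) a: {T1}  orig:{}
  cell(6,6) c: {T0}  orig:{}
  cell(0,1) bc: ∅
  cell(1,2) ca: {A}
  cell(2,3) ac: {B}
  cell(3,4) cc: ∅
  cell(4,5) ca: {A}
  cell(5,6) ac: {B}
  cell(0,2) bca: ∅
  cell(1,3) cac: {B}
  cell(2,4) acc: ∅
  cell(3,5) cca: ∅
  cell(4,6) cac: {B}
  cell(0,3) bcac: {S}
  cell(1,4) cacc: ∅
  cell(2,5) acca: ∅
  cell(3,6) ccac: {B}
  cell(0,4) bcacc: ∅
  cell(1,5) cacca: ∅
  cell(2,6) accac: ∅
  cell(0,5) bcacca: ∅
  cell(1,6) caccac: ∅
  cell(0,6) bcaccac: ∅

S ∉ T[0,6] ⇒ NO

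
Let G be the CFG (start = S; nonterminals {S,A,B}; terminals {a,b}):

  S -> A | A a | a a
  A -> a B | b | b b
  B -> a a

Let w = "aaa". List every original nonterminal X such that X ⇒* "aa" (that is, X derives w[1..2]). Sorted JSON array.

CNF form of G:
  S -> A T0 | T0 B | T0 T0 | T1 T1 | b
  A -> T0 B | T1 T1 | b
  B -> T0 T0
  T0 -> a
  T1 -> b

Fill CYK table bottom-up — only the sub-triangle for w[1..2]:
  cell(1,1) a: {T0}  orig:{}
  cell(2,2) a: {T0}  orig:{}
  cell(1,2) aa: {B,S}

Original NTs in T[1,2] deriving "aa": ["B", "S"]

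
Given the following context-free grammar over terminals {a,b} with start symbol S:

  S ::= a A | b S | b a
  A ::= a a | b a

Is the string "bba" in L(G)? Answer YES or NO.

Convert to CNF:
  S -> T0 A | T1 S | T1 T0
  A -> T0 T0 | T1 T0
  T0 -> a
  T1 -> b

CYK fill:
  [0..0]={T1}  "b"  orig:{}
  [1..1]={T1}  "b"  orig:{}
  [2..2]={T0}  "a"  orig:{}
  [0..1]=∅  "bb"
  [1..2]={A,S}  "ba"
  [0..2]={S}  "bba"

S ∈ T[0,2] ⇒ YES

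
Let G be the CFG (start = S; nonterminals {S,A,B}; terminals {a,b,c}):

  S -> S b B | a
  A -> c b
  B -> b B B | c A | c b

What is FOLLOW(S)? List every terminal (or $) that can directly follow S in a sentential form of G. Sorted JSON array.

FIRST iteration:
[1]
  A via A→c b: +{c}
  B via B→b B B: +{b}
  B via B→c A: +{c}
  S via S→a: +{a}
  S: {a}  A: {c}  B: {b,c}
[2] (stable)
  S: {a}  A: {c}  B: {b,c}

FOLLOW iteration:
initialize: $ ∈ FOLLOW(S)
[1]
  B→b B B: FOLLOW(B) ⊇ FIRST(B) = {b,c}; new: +{b,c}
  B→c A: FOLLOW(A) ⊇ FOLLOW(B) ⊇ {b,c}; new: +{b,c}
  S→S b B: FOLLOW(S) ⊇ FIRST(b) = {b}; new: +{b}
  S→S b B: FOLLOW(B) ⊇ FOLLOW(S) ⊇ {$,b}; new: +{$}
  FOLLOW[S]={$,b}  FOLLOW[A]={b,c}  FOLLOW[B]={$,b,c}
[2]
  B→c A: FOLLOW(A) ⊇ FOLLOW(B) ⊇ {$,b,c}; new: +{$}
  FOLLOW[S]={$,b}  FOLLOW[A]={$,b,c}  FOLLOW[B]={$,b,c}
[3] — fixpoint
  FOLLOW[S]={$,b}  FOLLOW[A]={$,b,c}  FOLLOW[B]={$,b,c}

FOLLOW(S) = ["$", "b"]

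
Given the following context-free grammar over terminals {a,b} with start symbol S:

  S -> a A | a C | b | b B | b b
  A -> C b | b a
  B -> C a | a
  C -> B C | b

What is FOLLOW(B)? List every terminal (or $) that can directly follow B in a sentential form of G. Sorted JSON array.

Compute FIRST by fixpoint:
[1]
  A via A→b a: +{b}
  B via B→a: +{a}
  C via C→B C: +{a}
  C via C→b: +{b}
  S via S→a A: +{a}
  S via S→b: +{b}
  FIRST[S]={a,b}  FIRST[A]={b}  FIRST[B]={a}  FIRST[C]={a,b}
[2]
  A via A→C b: +{a}
  B via B→C a: +{b}
  FIRST[S]={a,b}  FIRST[A]={a,b}  FIRST[B]={a,b}  FIRST[C]={a,b}
[3] (stable)
  FIRST[S]={a,b}  FIRST[A]={a,b}  FIRST[B]={a,b}  FIRST[C]={a,b}

FOLLOW sets:
FOLLOW(S) := {$}
pass 1:
  A→C b: FOLLOW(C) ⊇ FIRST(b) = {b}; new: +{b}
  B→C a: FOLLOW(C) ⊇ FIRST(a) = {a}; new: +{a}
  C→B C: FOLLOW(B) ⊇ FIRST(C) = {a,b}; new: +{a,b}
  S→a A: FOLLOW(A) ⊇ FOLLOW(S) ⊇ {$}; new: +{$}
  S→a C: FOLLOW(C) ⊇ FOLLOW(S) ⊇ {$}; new: +{$}
  S→b B: FOLLOW(B) ⊇ FOLLOW(S) ⊇ {$}; new: +{$}
  FOLLOW[S]={$}  FOLLOW[A]={$}  FOLLOW[B]={$,a,b}  FOLLOW[C]={$,a,b}
pass 2: (no change)
  FOLLOW[S]={$}  FOLLOW[A]={$}  FOLLOW[B]={$,a,b}  FOLLOW[C]={$,a,b}

FOLLOW(B) = ["$", "a", "b"]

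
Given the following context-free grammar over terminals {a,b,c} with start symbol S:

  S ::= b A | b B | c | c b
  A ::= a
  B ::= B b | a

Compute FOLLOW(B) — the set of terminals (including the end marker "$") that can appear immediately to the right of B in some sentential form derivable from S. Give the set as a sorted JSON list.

Compute FIRST by fixpoint:
[1]
  A via A→a: +{a}
  B via B→a: +{a}
  S via S→b A: +{b}
  S via S→c: +{c}
  FIRST(S)={b,c}  FIRST(A)={a}  FIRST(B)={a}
[2] (no change)
  FIRST(S)={b,c}  FIRST(A)={a}  FIRST(B)={a}

FOLLOW sets:
initialize: $ ∈ FOLLOW(S)
[1]
  B→B b: FOLLOW(B) ⊇ FIRST(b) = {b}; new: +{b}
  S→b A: FOLLOW(A) ⊇ FOLLOW(S) ⊇ {$}; new: +{$}
  S→b B: FOLLOW(B) ⊇ FOLLOW(S) ⊇ {$}; new: +{$}
  FOLLOW[S]={$}  FOLLOW[A]={$}  FOLLOW[B]={$,b}
[2] (no change)
  FOLLOW[S]={$}  FOLLOW[A]={$}  FOLLOW[B]={$,b}

FOLLOW(B) = ["$", "b"]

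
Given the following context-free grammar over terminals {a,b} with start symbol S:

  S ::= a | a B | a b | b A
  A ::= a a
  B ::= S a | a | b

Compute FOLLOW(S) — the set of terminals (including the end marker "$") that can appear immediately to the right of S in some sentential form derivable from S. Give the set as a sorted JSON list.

FIRST iteration:
iter 1:
  A via A→a a: +{a}
  B via B→a: +{a}
  B via B→b: +{b}
  S via S→a: +{a}
  S via S→b A: +{b}
  FIRST(S)={a,b}  FIRST(A)={a}  FIRST(B)={a,b}
iter 2: (stable)
  FIRST(S)={a,b}  FIRST(A)={a}  FIRST(B)={a,b}

FOLLOW iteration:
initialize: $ ∈ FOLLOW(S)
round 1:
  B→S a: FOLLOW(S) ⊇ FIRST(a) = {a}; new: +{a}
  S→a B: FOLLOW(B) ⊇ FOLLOW(S) ⊇ {$,a}; new: +{$,a}
  S→b A: FOLLOW(A) ⊇ FOLLOW(S) ⊇ {$,a}; new: +{$,a}
  FOLLOW(S)={$,a}  FOLLOW(A)={$,a}  FOLLOW(B)={$,a}
round 2: — fixpoint
  FOLLOW(S)={$,a}  FOLLOW(A)={$,a}  FOLLOW(B)={$,a}

FOLLOW(S) = ["$", "a"]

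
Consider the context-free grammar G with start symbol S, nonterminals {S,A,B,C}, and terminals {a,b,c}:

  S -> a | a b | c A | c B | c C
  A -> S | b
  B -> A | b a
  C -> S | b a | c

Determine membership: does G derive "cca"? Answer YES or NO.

Convert to CNF:
  S -> T0 T1 | T2 A | T2 B | T2 C | a
  A -> T0 T1 | T2 A | T2 B | T2 C | a | b
  B -> T0 T1 | T1 T0 | T2 A | T2 B | T2 C | a | b
  C -> T0 T1 | T1 T0 | T2 A | T2 B | T2 C | a | c
  T0 -> a
  T1 -> b
  T2 -> c

Fill CYK table bottom-up:
  T[0,0] 'c' = {C,T2}  orig:{C}
  T[1,1] 'c' = {C,T2}  orig:{C}
  T[2,2] 'a' = {A,B,C,S,T0}  orig:{A,B,C,S}
  T[0,1] 'cc' = {A,B,C,S}
  T[1,2] 'ca' = {A,B,C,S}
  T[0,2] 'cca' = {A,B,C,S}

S ∈ T[0,2] ⇒ YES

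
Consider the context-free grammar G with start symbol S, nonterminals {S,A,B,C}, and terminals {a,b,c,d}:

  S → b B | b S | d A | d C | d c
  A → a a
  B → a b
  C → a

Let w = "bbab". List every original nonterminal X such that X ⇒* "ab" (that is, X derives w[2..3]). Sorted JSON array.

CNF form of G:
  S -> T1 B | T1 S | T2 A | T2 C | T2 T3
  A -> T0 T0
  B -> T0 T1
  C -> a
  T0 -> a
  T1 -> b
  T2 -> d
  T3 -> c

Fill CYK table bottom-up — only the sub-triangle for w[2..3]:
  cell(2,2) a: {C,T0}  orig:{C}
  cell(3,3) b: {T1}  orig:{}
  cell(2,3) ab: {B}

Original NTs in T[2,3] deriving "ab": ["B"]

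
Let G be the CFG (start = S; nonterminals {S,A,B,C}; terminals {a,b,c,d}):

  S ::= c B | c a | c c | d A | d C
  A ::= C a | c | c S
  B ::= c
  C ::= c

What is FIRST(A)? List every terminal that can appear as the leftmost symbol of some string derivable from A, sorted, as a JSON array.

FIRST iteration:
[1]
  A via A→c: +{c}
  B via B→c: +{c}
  C via C→c: +{c}
  S via S→c B: +{c}
  S via S→d A: +{d}
  FIRST(S)={c,d}  FIRST(A)={c}  FIRST(B)={c}  FIRST(C)={c}
[2] — fixpoint
  FIRST(S)={c,d}  FIRST(A)={c}  FIRST(B)={c}  FIRST(C)={c}

FIRST(A) = ["c"]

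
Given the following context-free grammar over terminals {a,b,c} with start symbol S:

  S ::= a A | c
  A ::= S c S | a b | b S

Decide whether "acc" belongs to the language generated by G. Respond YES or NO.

Convert to CNF:
  S -> T1 A | c
  A -> S X3 | T1 T2 | T2 S
  T0 -> c
  T1 -> a
  T2 -> b
  X3 -> T0 S

CYK fill:
  [0..0]={T1}  "a"  orig:{}
  [1..1]={S,T0}  "c"  orig:{S}
  [2..2]={S,T0}  "c"  orig:{S}
  [0..1]=∅  "ac"
  [1..2]={X3}  "cc"  orig:{}
  [0..2]=∅  "acc"

S ∉ T[0,2] ⇒ NO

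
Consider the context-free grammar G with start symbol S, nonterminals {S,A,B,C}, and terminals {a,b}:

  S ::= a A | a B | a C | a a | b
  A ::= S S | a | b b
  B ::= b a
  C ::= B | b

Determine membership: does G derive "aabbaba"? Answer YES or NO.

CNF form of G:
  S -> T1 A | T1 B | T1 C | T1 T1 | b
  A -> S S | T0 T0 | a
  B -> T0 T1
  C -> T0 T1 | b
  T0 -> b
  T1 -> a

Fill CYK table bottom-up:
  [0..0]={A,T1}  "a"  orig:{A}
  [1..1]={A,T1}  "a"  orig:{A}
  [2..2]={C,S,T0}  "b"  orig:{C,S}
  [3..3]={C,S,T0}  "b"  orig:{C,S}
  [4..4]={A,T1}  "a"  orig:{A}
  [5..5]={C,S,T0}  "b"  orig:{C,S}
  [6..6]={A,T1}  "a"  orig:{A}
  [0..1]={S}  "aa"
  [1..2]={S}  "ab"
  [2..3]={A}  "bb"
  [3..4]={B,C}  "ba"
  [4..5]={S}  "ab"
  [5..6]={B,C}  "ba"
  [0..2]={A}  "aab"
  [1..3]={A,S}  "abb"
  [2..4]=∅  "bba"
  [3..5]={A}  "bab"
  [4..6]={S}  "aba"
  [0..3]={S}  "aabb"
  [1..4]=∅  "abba"
  [2..5]=∅  "bbab"
  [3..6]={A}  "baba"
  [0..4]=∅  "aabba"
  [1..5]={A}  "abbab"
  [2..6]=∅  "bbaba"
  [0..5]={A,S}  "aabbab"
  [1..6]={A}  "abbaba"
  [0..6]={A,S}  "aabbaba"

S ∈ T[0,6] ⇒ YES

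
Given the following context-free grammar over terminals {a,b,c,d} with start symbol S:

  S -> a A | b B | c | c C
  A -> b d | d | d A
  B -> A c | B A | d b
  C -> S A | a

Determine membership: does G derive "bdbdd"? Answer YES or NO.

Convert to CNF:
  S -> T0 B | T2 C | T3 A | c
  A -> T0 T1 | T1 A | d
  B -> A T2 | B A | T1 T0
  C -> S A | a
  T0 -> b
  T1 -> d
  T2 -> c
  T3 -> a

Fill CYK table bottom-up:
  [0..0]={T0}  "b"  orig:{}
  [1..1]={A,T1}  "d"  orig:{A}
  [2..2]={T0}  "b"  orig:{}
  [3..3]={A,T1}  "d"  orig:{A}
  [4..4]={A,T1}  "d"  orig:{A}
  [0..1]={A}  "bd"
  [1..2]={B}  "db"
  [2..3]={A}  "bd"
  [3..4]={A}  "dd"
  [0..2]={S}  "bdb"
  [1..3]={A,B}  "dbd"
  [2..4]=∅  "bdd"
  [0..3]={C,S}  "bdbd"
  [1..4]={B}  "dbdd"
  [0..4]={C,S}  "bdbdd"

S ∈ T[0,4] ⇒ YES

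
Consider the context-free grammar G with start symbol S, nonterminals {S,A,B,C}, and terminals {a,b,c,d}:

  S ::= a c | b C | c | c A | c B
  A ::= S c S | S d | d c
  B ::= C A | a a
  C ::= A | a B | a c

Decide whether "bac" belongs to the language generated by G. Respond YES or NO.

CNF form of G:
  S -> T0 A | T0 B | T2 T0 | T3 C | c
  A -> S T1 | S X4 | T1 T0
  B -> C A | T2 T2
  C -> S T1 | S X5 | T1 T0 | T2 B | T2 T0
  T0 -> c
  T1 -> d
  T2 -> a
  T3 -> b
  X4 -> T0 S
  X5 -> T0 S

CYK table (by increasing span):
  [0..0]={T3}  "b"  orig:{}
  [1..1]={T2}  "a"  orig:{}
  [2..2]={S,T0}  "c"  orig:{S}
  [0..1]=∅  "ba"
  [1..2]={C,S}  "ac"
  [0..2]={S}  "bac"

S ∈ T[0,2] ⇒ YES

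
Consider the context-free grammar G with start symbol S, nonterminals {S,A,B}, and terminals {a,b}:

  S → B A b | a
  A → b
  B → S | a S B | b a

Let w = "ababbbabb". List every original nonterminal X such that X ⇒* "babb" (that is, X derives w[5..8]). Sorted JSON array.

CNF form of G:
  S -> B X4 | a
  A -> b
  B -> B X2 | T0 T1 | T1 X3 | a
  T0 -> b
  T1 -> a
  X2 -> A T0
  X3 -> S B
  X4 -> A T0

CYK fill, restricted to cells inside w[5..8]:
  [5..5]={A,T0}  "b"  orig:{A}
  [6..6]={B,S,T1}  "a"  orig:{B,S}
  [7..7]={A,T0}  "b"  orig:{A}
  [8..8]={A,T0}  "b"  orig:{A}
  [5..6]={B}  "ba"
  [6..7]=∅  "ab"
  [7..8]={X2,X4}  "bb"  orig:{}
  [5..7]=∅  "bab"
  [6..8]={B,S}  "abb"
  [5..8]={B,S}  "babb"

Original NTs in T[5,8] deriving "babb": ["B", "S"]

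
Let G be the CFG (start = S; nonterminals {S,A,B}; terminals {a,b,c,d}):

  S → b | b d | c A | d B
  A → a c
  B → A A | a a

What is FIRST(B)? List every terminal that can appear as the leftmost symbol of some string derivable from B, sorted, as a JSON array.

FIRST iteration:
pass 1:
  A via A→a c: +{a}
  B via B→A A: +{a}
  S via S→b: +{b}
  S via S→c A: +{c}
  S via S→d B: +{d}
  FIRST(S)={b,c,d}  FIRST(A)={a}  FIRST(B)={a}
pass 2: (stable)
  FIRST(S)={b,c,d}  FIRST(A)={a}  FIRST(B)={a}

FIRST(B) = ["a"]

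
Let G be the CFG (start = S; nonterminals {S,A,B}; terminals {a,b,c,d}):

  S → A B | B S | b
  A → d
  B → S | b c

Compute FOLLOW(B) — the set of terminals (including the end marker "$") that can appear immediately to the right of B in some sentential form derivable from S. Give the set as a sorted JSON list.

FIRST sets, iterate to fixpoint:
pass 1:
  A via A→d: +{d}
  B via B→b c: +{b}
  S via S→A B: +{d}
  S via S→B S: +{b}
  FIRST[S]={b,d}  FIRST[A]={d}  FIRST[B]={b}
pass 2:
  B via B→S: +{d}
  FIRST[S]={b,d}  FIRST[A]={d}  FIRST[B]={b,d}
pass 3: (no change)
  FIRST[S]={b,d}  FIRST[A]={d}  FIRST[B]={b,d}

FOLLOW iteration:
FOLLOW(S) := {$}
iter 1:
  S→A B: FOLLOW(A) ⊇ FIRST(B) = {b,d}; new: +{b,d}
  S→A B: FOLLOW(B) ⊇ FOLLOW(S) ⊇ {$}; new: +{$}
  S→B S: FOLLOW(B) ⊇ FIRST(S) = {b,d}; new: +{b,d}
  S: {$}  A: {b,d}  B: {$,b,d}
iter 2:
  B→S: FOLLOW(S) ⊇ FOLLOW(B) ⊇ {$,b,d}; new: +{b,d}
  S: {$,b,d}  A: {b,d}  B: {$,b,d}
iter 3: — fixpoint
  S: {$,b,d}  A: {b,d}  B: {$,b,d}

FOLLOW(B) = ["$", "b", "d"]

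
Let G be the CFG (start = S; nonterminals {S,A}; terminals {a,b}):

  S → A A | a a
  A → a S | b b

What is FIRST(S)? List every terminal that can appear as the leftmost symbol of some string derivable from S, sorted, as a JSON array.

FIRST iteration:
iter 1:
  A via A→a S: +{a}
  A via A→b b: +{b}
  S via S→A A: +{a,b}
  FIRST[S]={a,b}  FIRST[A]={a,b}
iter 2: (no change)
  FIRST[S]={a,b}  FIRST[A]={a,b}

FIRST(S) = ["a", "b"]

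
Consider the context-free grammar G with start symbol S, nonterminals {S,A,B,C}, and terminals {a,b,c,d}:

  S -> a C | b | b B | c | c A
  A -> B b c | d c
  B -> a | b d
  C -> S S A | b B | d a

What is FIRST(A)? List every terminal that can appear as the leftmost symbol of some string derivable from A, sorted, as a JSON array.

FIRST iteration:
[1]
  A via A→d c: +{d}
  B via B→a: +{a}
  B via B→b d: +{b}
  C via C→b B: +{b}
  C via C→d a: +{d}
  S via S→a C: +{a}
  S via S→b: +{b}
  S via S→c: +{c}
  FIRST(S)={a,b,c}  FIRST(A)={d}  FIRST(B)={a,b}  FIRST(C)={b,d}
[2]
  A via A→B b c: +{a,b}
  C via C→S S A: +{a,c}
  FIRST(S)={a,b,c}  FIRST(A)={a,b,d}  FIRST(B)={a,b}  FIRST(C)={a,b,c,d}
[3] done
  FIRST(S)={a,b,c}  FIRST(A)={a,b,d}  FIRST(B)={a,b}  FIRST(C)={a,b,c,d}

FIRST(A) = ["a", "b", "d"]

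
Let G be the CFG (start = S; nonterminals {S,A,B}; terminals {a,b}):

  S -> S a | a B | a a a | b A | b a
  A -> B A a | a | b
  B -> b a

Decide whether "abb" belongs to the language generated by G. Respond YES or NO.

CNF form of G:
  S -> S T0 | T0 B | T0 X3 | T1 A | T1 T0
  A -> B X2 | a | b
  B -> T1 T0
  T0 -> a
  T1 -> b
  X2 -> A T0
  X3 -> T0 T0

Fill CYK table bottom-up:
  [0..0]={A,T0}  "a"  orig:{A}
  [1..1]={A,T1}  "b"  orig:{A}
  [2..2]={A,T1}  "b"  orig:{A}
  [0..1]=∅  "ab"
  [1..2]={S}  "bb"
  [0..2]=∅  "abb"

S ∉ T[0,2] ⇒ NO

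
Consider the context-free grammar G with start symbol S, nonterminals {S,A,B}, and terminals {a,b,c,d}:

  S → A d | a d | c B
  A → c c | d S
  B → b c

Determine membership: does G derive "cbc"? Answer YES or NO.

CNF form of G:
  S -> A T1 | T0 B | T3 T1
  A -> T0 T0 | T1 S
  B -> T2 T0
  T0 -> c
  T1 -> d
  T2 -> b
  T3 -> a

Fill CYK table bottom-up:
  [0..0]={T0}  "c"  orig:{}
  [1..1]={T2}  "b"  orig:{}
  [2..2]={T0}  "c"  orig:{}
  [0..1]=∅  "cb"
  [1..2]={B}  "bc"
  [0..2]={S}  "cbc"

S ∈ T[0,2] ⇒ YES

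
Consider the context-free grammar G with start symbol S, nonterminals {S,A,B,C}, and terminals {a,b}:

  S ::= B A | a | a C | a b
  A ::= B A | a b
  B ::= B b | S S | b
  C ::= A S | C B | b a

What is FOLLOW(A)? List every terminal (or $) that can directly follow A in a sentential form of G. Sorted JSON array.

FIRST sets, iterate to fixpoint:
iter 1:
  A via A→a b: +{a}
  B via B→b: +{b}
  C via C→A S: +{a}
  C via C→b a: +{b}
  S via S→B A: +{b}
  S via S→a: +{a}
  FIRST(S)={a,b}  FIRST(A)={a}  FIRST(B)={b}  FIRST(C)={a,b}
iter 2:
  A via A→B A: +{b}
  B via B→S S: +{a}
  FIRST(S)={a,b}  FIRST(A)={a,b}  FIRST(B)={a,b}  FIRST(C)={a,b}
iter 3: (stable)
  FIRST(S)={a,b}  FIRST(A)={a,b}  FIRST(B)={a,b}  FIRST(C)={a,b}

Compute FOLLOW by fixpoint:
FOLLOW(S) := {$}
round 1:
  A→B A: FOLLOW(B) ⊇ FIRST(A) = {a,b}; new: +{a,b}
  B→S S: FOLLOW(S) ⊇ FIRST(S) = {a,b}; new: +{a,b}
  C→A S: FOLLOW(A) ⊇ FIRST(S) = {a,b}; new: +{a,b}
  C→C B: FOLLOW(C) ⊇ FIRST(B) = {a,b}; new: +{a,b}
  S→B A: FOLLOW(A) ⊇ FOLLOW(S) ⊇ {$,a,b}; new: +{$}
  S→a C: FOLLOW(C) ⊇ FOLLOW(S) ⊇ {$,a,b}; new: +{$}
  FOLLOW(S)={$,a,b}  FOLLOW(A)={$,a,b}  FOLLOW(B)={a,b}  FOLLOW(C)={$,a,b}
round 2:
  C→C B: FOLLOW(B) ⊇ FOLLOW(C) ⊇ {$,a,b}; new: +{$}
  FOLLOW(S)={$,a,b}  FOLLOW(A)={$,a,b}  FOLLOW(B)={$,a,b}  FOLLOW(C)={$,a,b}
round 3: — fixpoint
  FOLLOW(S)={$,a,b}  FOLLOW(A)={$,a,b}  FOLLOW(B)={$,a,b}  FOLLOW(C)={$,a,b}

FOLLOW(A) = ["$", "a", "b"]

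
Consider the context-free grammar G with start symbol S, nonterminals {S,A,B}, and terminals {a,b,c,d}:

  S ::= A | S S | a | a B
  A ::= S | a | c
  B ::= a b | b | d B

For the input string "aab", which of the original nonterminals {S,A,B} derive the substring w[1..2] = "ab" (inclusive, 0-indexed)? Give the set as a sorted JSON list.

CNF form of G:
  S -> S S | T0 B | a | c
  A -> S S | T0 B | a | c
  B -> T0 T1 | T2 B | b
  T0 -> a
  T1 -> b
  T2 -> d

CYK fill — only the sub-triangle for w[1..2]:
  T[1,1] 'a' = {A,S,T0}  orig:{A,S}
  T[2,2] 'b' = {B,T1}  orig:{B}
  T[1,2] 'ab' = {A,B,S}

Original NTs in T[1,2] deriving "ab": ["A", "B", "S"]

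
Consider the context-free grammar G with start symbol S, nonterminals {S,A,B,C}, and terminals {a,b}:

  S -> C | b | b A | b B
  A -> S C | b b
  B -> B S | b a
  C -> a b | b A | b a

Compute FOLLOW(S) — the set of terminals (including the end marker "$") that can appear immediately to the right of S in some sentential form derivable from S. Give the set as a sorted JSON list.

Compute FIRST by fixpoint:
iter 1:
  A via A→b b: +{b}
  B via B→b a: +{b}
  C via C→a b: +{a}
  C via C→b A: +{b}
  S via S→C: +{a,b}
  FIRST(S)={a,b}  FIRST(A)={b}  FIRST(B)={b}  FIRST(C)={a,b}
iter 2:
  A via A→S C: +{a}
  FIRST(S)={a,b}  FIRST(A)={a,b}  FIRST(B)={b}  FIRST(C)={a,b}
iter 3: (stable)
  FIRST(S)={a,b}  FIRST(A)={a,b}  FIRST(B)={b}  FIRST(C)={a,b}

Compute FOLLOW by fixpoint:
seed FOLLOW(S) with $
[1]
  A→S C: FOLLOW(S) ⊇ FIRST(C) = {a,b}; new: +{a,b}
  B→B S: FOLLOW(B) ⊇ FIRST(S) = {a,b}; new: +{a,b}
  S→C: FOLLOW(C) ⊇ FOLLOW(S) ⊇ {$,a,b}; new: +{$,a,b}
  S→b A: FOLLOW(A) ⊇ FOLLOW(S) ⊇ {$,a,b}; new: +{$,a,b}
  S→b B: FOLLOW(B) ⊇ FOLLOW(S) ⊇ {$,a,b}; new: +{$}
  FOLLOW(S)={$,a,b}  FOLLOW(A)={$,a,b}  FOLLOW(B)={$,a,b}  FOLLOW(C)={$,a,b}
[2] done
  FOLLOW(S)={$,a,b}  FOLLOW(A)={$,a,b}  FOLLOW(B)={$,a,b}  FOLLOW(C)={$,a,b}

FOLLOW(S) = ["$", "a", "b"]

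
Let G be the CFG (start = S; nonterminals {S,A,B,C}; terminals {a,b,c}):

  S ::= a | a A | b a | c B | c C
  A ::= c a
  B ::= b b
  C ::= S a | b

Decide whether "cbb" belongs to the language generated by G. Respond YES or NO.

Convert to CNF:
  S -> T0 B | T0 C | T1 A | T2 T1 | a
  A -> T0 T1
  B -> T2 T2
  C -> S T1 | b
  T0 -> c
  T1 -> a
  T2 -> b

Fill CYK table bottom-up:
  [0..0]={T0}  "c"  orig:{}
  [1..1]={C,T2}  "b"  orig:{C}
  [2..2]={C,T2}  "b"  orig:{C}
  [0..1]={S}  "cb"
  [1..2]={B}  "bb"
  [0..2]={S}  "cbb"

S ∈ T[0,2] ⇒ YES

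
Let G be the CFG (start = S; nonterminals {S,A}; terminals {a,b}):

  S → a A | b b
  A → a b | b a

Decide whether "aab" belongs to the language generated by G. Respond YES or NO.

CNF form of G:
  S -> T0 A | T1 T1
  A -> T0 T1 | T1 T0
  T0 -> a
  T1 -> b

CYK fill:
  cell(0,0) a: {T0}  orig:{}
  cell(1,1) a: {T0}  orig:{}
  cell(2,2) b: {T1}  orig:{}
  cell(0,1) aa: ∅
  cell(1,2) ab: {A}
  cell(0,2) aab: {S}

S ∈ T[0,2] ⇒ YES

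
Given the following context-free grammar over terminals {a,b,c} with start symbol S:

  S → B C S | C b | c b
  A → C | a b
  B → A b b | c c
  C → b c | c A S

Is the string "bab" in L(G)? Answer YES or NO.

Convert to CNF:
  S -> B X6 | C T1 | T2 T1
  A -> T0 T1 | T1 T2 | T2 X3
  B -> A X4 | T2 T2
  C -> T1 T2 | T2 X5
  T0 -> a
  T1 -> b
  T2 -> c
  X3 -> A S
  X4 -> T1 T1
  X5 -> A S
  X6 -> C S

CYK fill:
  cell(0,0) b: {T1}  orig:{}
  cell(1,1) a: {T0}  orig:{}
  cell(2,2) b: {T1}  orig:{}
  cell(0,1) ba: ∅
  cell(1,2) ab: {A}
  cell(0,2) bab: ∅

S ∉ T[0,2] ⇒ NO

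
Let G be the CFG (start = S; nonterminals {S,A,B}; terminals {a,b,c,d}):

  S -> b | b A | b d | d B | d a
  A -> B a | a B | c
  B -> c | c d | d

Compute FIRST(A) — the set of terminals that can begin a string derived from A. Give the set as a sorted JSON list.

FIRST iteration:
round 1:
  A via A→a B: +{a}
  A via A→c: +{c}
  B via B→c: +{c}
  B via B→d: +{d}
  S via S→b: +{b}
  S via S→d B: +{d}
  S: {b,d}  A: {a,c}  B: {c,d}
round 2:
  A via A→B a: +{d}
  S: {b,d}  A: {a,c,d}  B: {c,d}
round 3: — fixpoint
  S: {b,d}  A: {a,c,d}  B: {c,d}

FIRST(A) = ["a", "c", "d"]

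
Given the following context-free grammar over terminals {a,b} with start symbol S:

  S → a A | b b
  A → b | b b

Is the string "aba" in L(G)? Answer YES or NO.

Convert to CNF:
  S -> T0 T0 | T1 A
  A -> T0 T0 | b
  T0 -> b
  T1 -> a

Fill CYK table bottom-up:
  [0..0]={T1}  "a"  orig:{}
  [1..1]={A,T0}  "b"  orig:{A}
  [2..2]={T1}  "a"  orig:{}
  [0..1]={S}  "ab"
  [1..2]=∅  "ba"
  [0..2]=∅  "aba"

S ∉ T[0,2] ⇒ NO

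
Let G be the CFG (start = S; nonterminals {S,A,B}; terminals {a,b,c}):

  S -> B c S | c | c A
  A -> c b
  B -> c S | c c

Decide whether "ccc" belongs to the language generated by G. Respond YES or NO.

Convert to CNF:
  S -> B X2 | T0 A | c
  A -> T0 T1
  B -> T0 S | T0 T0
  T0 -> c
  T1 -> b
  X2 -> T0 S

Fill CYK table bottom-up:
  T[0,0] 'c' = {S,T0}  orig:{S}
  T[1,1] 'c' = {S,T0}  orig:{S}
  T[2,2] 'c' = {S,T0}  orig:{S}
  T[0,1] 'cc' = {B,X2}  orig:{B}
  T[1,2] 'cc' = {B,X2}  orig:{B}
  T[0,2] 'ccc' = ∅

S ∉ T[0,2] ⇒ NO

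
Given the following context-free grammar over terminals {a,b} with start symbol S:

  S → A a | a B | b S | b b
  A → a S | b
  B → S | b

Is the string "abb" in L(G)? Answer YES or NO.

Convert to CNF:
  S -> A T0 | T0 B | T1 S | T1 T1
  A -> T0 S | b
  B -> A T0 | T0 B | T1 S | T1 T1 | b
  T0 -> a
  T1 -> b

Fill CYK table bottom-up:
  [0..0]={T0}  "a"  orig:{}
  [1..1]={A,B,T1}  "b"  orig:{A,B}
  [2..2]={A,B,T1}  "b"  orig:{A,B}
  [0..1]={B,S}  "ab"
  [1..2]={B,S}  "bb"
  [0..2]={A,B,S}  "abb"

S ∈ T[0,2] ⇒ YES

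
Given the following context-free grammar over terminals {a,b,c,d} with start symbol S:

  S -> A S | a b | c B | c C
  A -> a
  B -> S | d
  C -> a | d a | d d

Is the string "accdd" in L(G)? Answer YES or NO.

CNF form of G:
  S -> A S | T0 T1 | T2 B | T2 C
  A -> a
  B -> A S | T0 T1 | T2 B | T2 C | d
  C -> T3 T0 | T3 T3 | a
  T0 -> a
  T1 -> b
  T2 -> c
  T3 -> d

CYK table (by increasing span):
  cell(0,0) a: {A,C,T0}  orig:{A,C}
  cell(1,1) c: {T2}  orig:{}
  cell(2,2) c: {T2}  orig:{}
  cell(3,3) d: {B,T3}  orig:{B}
  cell(4,4) d: {B,T3}  orig:{B}
  cell(0,1) ac: ∅
  cell(1,2) cc: ∅
  cell(2,3) cd: {B,S}
  cell(3,4) dd: {C}
  cell(0,2) acc: ∅
  cell(1,3) ccd: {B,S}
  cell(2,4) cdd: {B,S}
  cell(0,3) accd: {B,S}
  cell(1,4) ccdd: {B,S}
  cell(0,4) accdd: {B,S}

S ∈ T[0,4] ⇒ YES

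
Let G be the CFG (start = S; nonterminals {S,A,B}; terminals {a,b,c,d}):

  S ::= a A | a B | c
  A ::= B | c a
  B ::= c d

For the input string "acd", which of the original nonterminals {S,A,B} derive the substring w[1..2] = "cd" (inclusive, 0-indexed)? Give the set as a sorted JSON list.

Convert to CNF:
  S -> T1 A | T1 B | c
  A -> T0 T1 | T0 T2
  B -> T0 T2
  T0 -> c
  T1 -> a
  T2 -> d

Fill CYK table bottom-up — only the sub-triangle for w[1..2]:
  [1..1]={S,T0}  "c"  orig:{S}
  [2..2]={T2}  "d"  orig:{}
  [1..2]={A,B}  "cd"

Original NTs in T[1,2] deriving "cd": ["A", "B"]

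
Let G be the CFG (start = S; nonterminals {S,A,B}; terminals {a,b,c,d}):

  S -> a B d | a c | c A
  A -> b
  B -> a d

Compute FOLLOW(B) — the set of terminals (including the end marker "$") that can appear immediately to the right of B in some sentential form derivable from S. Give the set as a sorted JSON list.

FIRST iteration:
round 1:
  A via A→b: +{b}
  B via B→a d: +{a}
  S via S→a B d: +{a}
  S via S→c A: +{c}
  FIRST(S)={a,c}  FIRST(A)={b}  FIRST(B)={a}
round 2: done
  FIRST(S)={a,c}  FIRST(A)={b}  FIRST(B)={a}

FOLLOW iteration:
FOLLOW(S) := {$}
iter 1:
  S→a B d: FOLLOW(B) ⊇ FIRST(d) = {d}; new: +{d}
  S→c A: FOLLOW(A) ⊇ FOLLOW(S) ⊇ {$}; new: +{$}
  S: {$}  A: {$}  B: {d}
iter 2: done
  S: {$}  A: {$}  B: {d}

FOLLOW(B) = ["d"]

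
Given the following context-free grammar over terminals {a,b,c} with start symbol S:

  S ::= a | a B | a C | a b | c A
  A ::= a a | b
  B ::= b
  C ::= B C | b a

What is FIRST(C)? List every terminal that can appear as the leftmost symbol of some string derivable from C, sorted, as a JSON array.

FIRST iteration:
iter 1:
  A via A→a a: +{a}
  A via A→b: +{b}
  B via B→b: +{b}
  C via C→B C: +{b}
  S via S→a: +{a}
  S via S→c A: +{c}
  FIRST[S]={a,c}  FIRST[A]={a,b}  FIRST[B]={b}  FIRST[C]={b}
iter 2: (no change)
  FIRST[S]={a,c}  FIRST[A]={a,b}  FIRST[B]={b}  FIRST[C]={b}

FIRST(C) = ["b"]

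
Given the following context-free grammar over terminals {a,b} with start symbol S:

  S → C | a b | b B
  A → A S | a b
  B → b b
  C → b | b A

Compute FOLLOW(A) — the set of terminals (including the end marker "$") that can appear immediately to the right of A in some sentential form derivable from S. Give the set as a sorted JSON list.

Compute FIRST by fixpoint:
[1]
  A via A→a b: +{a}
  B via B→b b: +{b}
  C via C→b: +{b}
  S via S→C: +{b}
  S via S→a b: +{a}
  FIRST(S)={a,b}  FIRST(A)={a}  FIRST(B)={b}  FIRST(C)={b}
[2] (no change)
  FIRST(S)={a,b}  FIRST(A)={a}  FIRST(B)={b}  FIRST(C)={b}

FOLLOW sets:
FOLLOW(S) := {$}
pass 1:
  A→A S: FOLLOW(A) ⊇ FIRST(S) = {a,b}; new: +{a,b}
  A→A S: FOLLOW(S) ⊇ FOLLOW(A) ⊇ {a,b}; new: +{a,b}
  S→C: FOLLOW(C) ⊇ FOLLOW(S) ⊇ {$,a,b}; new: +{$,a,b}
  S→b B: FOLLOW(B) ⊇ FOLLOW(S) ⊇ {$,a,b}; new: +{$,a,b}
  FOLLOW[S]={$,a,b}  FOLLOW[A]={a,b}  FOLLOW[B]={$,a,b}  FOLLOW[C]={$,a,b}
pass 2:
  C→b A: FOLLOW(A) ⊇ FOLLOW(C) ⊇ {$,a,b}; new: +{$}
  FOLLOW[S]={$,a,b}  FOLLOW[A]={$,a,b}  FOLLOW[B]={$,a,b}  FOLLOW[C]={$,a,b}
pass 3: (stable)
  FOLLOW[S]={$,a,b}  FOLLOW[A]={$,a,b}  FOLLOW[B]={$,a,b}  FOLLOW[C]={$,a,b}

FOLLOW(A) = ["$", "a", "b"]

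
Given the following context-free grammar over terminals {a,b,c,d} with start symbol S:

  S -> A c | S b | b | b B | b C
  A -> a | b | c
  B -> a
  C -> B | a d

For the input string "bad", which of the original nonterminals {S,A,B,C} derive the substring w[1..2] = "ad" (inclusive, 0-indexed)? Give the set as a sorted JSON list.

Convert to CNF:
  S -> A T2 | S T3 | T3 B | T3 C | b
  A -> a | b | c
  B -> a
  C -> T0 T1 | a
  T0 -> a
  T1 -> d
  T2 -> c
  T3 -> b

CYK table (by increasing span), restricted to cells inside w[1..2]:
  cell(1,1) a: {A,B,C,T0}  orig:{A,B,C}
  cell(2,2) d: {T1}  orig:{}
  cell(1,2) ad: {C}

Original NTs in T[1,2] deriving "ad": ["C"]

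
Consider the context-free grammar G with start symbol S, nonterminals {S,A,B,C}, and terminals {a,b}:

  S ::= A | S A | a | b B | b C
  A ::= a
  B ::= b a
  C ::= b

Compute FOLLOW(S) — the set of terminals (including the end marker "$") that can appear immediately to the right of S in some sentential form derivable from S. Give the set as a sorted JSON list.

FIRST iteration:
pass 1:
  A via A→a: +{a}
  B via B→b a: +{b}
  C via C→b: +{b}
  S via S→A: +{a}
  S via S→b B: +{b}
  FIRST(S)={a,b}  FIRST(A)={a}  FIRST(B)={b}  FIRST(C)={b}
pass 2: done
  FIRST(S)={a,b}  FIRST(A)={a}  FIRST(B)={b}  FIRST(C)={b}

FOLLOW iteration:
FOLLOW(S) := {$}
pass 1:
  S→A: FOLLOW(A) ⊇ FOLLOW(S) ⊇ {$}; new: +{$}
  S→S A: FOLLOW(S) ⊇ FIRST(A) = {a}; new: +{a}
  S→S A: FOLLOW(A) ⊇ FOLLOW(S) ⊇ {$,a}; new: +{a}
  S→b B: FOLLOW(B) ⊇ FOLLOW(S) ⊇ {$,a}; new: +{$,a}
  S→b C: FOLLOW(C) ⊇ FOLLOW(S) ⊇ {$,a}; new: +{$,a}
  S: {$,a}  A: {$,a}  B: {$,a}  C: {$,a}
pass 2: done
  S: {$,a}  A: {$,a}  B: {$,a}  C: {$,a}

FOLLOW(S) = ["$", "a"]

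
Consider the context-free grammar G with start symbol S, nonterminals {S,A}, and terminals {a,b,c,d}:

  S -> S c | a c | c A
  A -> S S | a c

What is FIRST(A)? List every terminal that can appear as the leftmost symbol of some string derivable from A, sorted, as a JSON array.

Compute FIRST by fixpoint:
[1]
  A via A→a c: +{a}
  S via S→a c: +{a}
  S via S→c A: +{c}
  S: {a,c}  A: {a}
[2]
  A via A→S S: +{c}
  S: {a,c}  A: {a,c}
[3] (no change)
  S: {a,c}  A: {a,c}

FIRST(A) = ["a", "c"]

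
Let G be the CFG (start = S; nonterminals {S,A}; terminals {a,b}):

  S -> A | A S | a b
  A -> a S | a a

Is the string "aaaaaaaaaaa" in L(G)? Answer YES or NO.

Convert to CNF:
  S -> A S | T0 S | T0 T0 | T0 T1
  A -> T0 S | T0 T0
  T0 -> a
  T1 -> b

Fill CYK table bottom-up:
  cell(0,0) a: {T0}  orig:{}
  cell(1,1) a: {T0}  orig:{}
  cell(2,2) a: {T0}  orig:{}
  cell(3,3) a: {T0}  orig:{}
  cell(4,4) a: {T0}  orig:{}
  cell(5,5) a: {T0}  orig:{}
  cell(6,6) a: {T0}  orig:{}
  cell(7,7) a: {T0}  orig:{}
  cell(8,8) a: {T0}  orig:{}
  cell(9,9) a: {T0}  orig:{}
  cell(10,10) a: {T0}  orig:{}
  cell(0,1) aa: {A,S}
  cell(1,2) aa: {A,S}
  cell(2,3) aa: {A,S}
  cell(3,4) aa: {A,S}
  cell(4,5) aa: {A,S}
  cell(5,6) aa: {A,S}
  cell(6,7) aa: {A,S}
  cell(7,8) aa: {A,S}
  cell(8,9) aa: {A,S}
  cell(9,10) aa: {A,S}
  cell(0,2) aaa: {A,S}
  cell(1,3) aaa: {A,S}
  cell(2,4) aaa: {A,S}
  cell(3,5) aaa: {A,S}
  cell(4,6) aaa: {A,S}
  cell(5,7) aaa: {A,S}
  cell(6,8) aaa: {A,S}
  cell(7,9) aaa: {A,S}
  cell(8,10) aaa: {A,S}
  cell(0,3) aaaa: {A,S}
  cell(1,4) aaaa: {A,S}
  cell(2,5) aaaa: {A,S}
  cell(3,6) aaaa: {A,S}
  cell(4,7) aaaa: {A,S}
  cell(5,8) aaaa: {A,S}
  cell(6,9) aaaa: {A,S}
  cell(7,10) aaaa: {A,S}
  cell(0,4) aaaaa: {A,S}
  cell(1,5) aaaaa: {A,S}
  cell(2,6) aaaaa: {A,S}
  cell(3,7) aaaaa: {A,S}
  cell(4,8) aaaaa: {A,S}
  cell(5,9) aaaaa: {A,S}
  cell(6,10) aaaaa: {A,S}
  cell(0,5) aaaaaa: {A,S}
  cell(1,6) aaaaaa: {A,S}
  cell(2,7) aaaaaa: {A,S}
  cell(3,8) aaaaaa: {A,S}
  cell(4,9) aaaaaa: {A,S}
  cell(5,10) aaaaaa: {A,S}
  cell(0,6) aaaaaaa: {A,S}
  cell(1,7) aaaaaaa: {A,S}
  cell(2,8) aaaaaaa: {A,S}
  cell(3,9) aaaaaaa: {A,S}
  cell(4,10) aaaaaaa: {A,S}
  cell(0,7) aaaaaaaa: {A,S}
  cell(1,8) aaaaaaaa: {A,S}
  cell(2,9) aaaaaaaa: {A,S}
  cell(3,10) aaaaaaaa: {A,S}
  cell(0,8) aaaaaaaaa: {A,S}
  cell(1,9) aaaaaaaaa: {A,S}
  cell(2,10) aaaaaaaaa: {A,S}
  cell(0,9) aaaaaaaaaa: {A,S}
  cell(1,10) aaaaaaaaaa: {A,S}
  cell(0,10) aaaaaaaaaaa: {A,S}

S ∈ T[0,10] ⇒ YES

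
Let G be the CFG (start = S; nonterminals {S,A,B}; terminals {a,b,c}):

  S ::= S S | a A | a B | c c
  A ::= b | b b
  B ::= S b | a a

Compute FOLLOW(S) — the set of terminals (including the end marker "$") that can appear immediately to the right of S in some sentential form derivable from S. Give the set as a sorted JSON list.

Compute FIRST by fixpoint:
pass 1:
  A via A→b: +{b}
  B via B→a a: +{a}
  S via S→a A: +{a}
  S via S→c c: +{c}
  FIRST(S)={a,c}  FIRST(A)={b}  FIRST(B)={a}
pass 2:
  B via B→S b: +{c}
  FIRST(S)={a,c}  FIRST(A)={b}  FIRST(B)={a,c}
pass 3: done
  FIRST(S)={a,c}  FIRST(A)={b}  FIRST(B)={a,c}

FOLLOW sets:
seed FOLLOW(S) with $
round 1:
  B→S b: FOLLOW(S) ⊇ FIRST(b) = {b}; new: +{b}
  S→S S: FOLLOW(S) ⊇ FIRST(S) = {a,c}; new: +{a,c}
  S→a A: FOLLOW(A) ⊇ FOLLOW(S) ⊇ {$,a,b,c}; new: +{$,a,b,c}
  S→a B: FOLLOW(B) ⊇ FOLLOW(S) ⊇ {$,a,b,c}; new: +{$,a,b,c}
  FOLLOW[S]={$,a,b,c}  FOLLOW[A]={$,a,b,c}  FOLLOW[B]={$,a,b,c}
round 2: (no change)
  FOLLOW[S]={$,a,b,c}  FOLLOW[A]={$,a,b,c}  FOLLOW[B]={$,a,b,c}

FOLLOW(S) = ["$", "a", "b", "c"]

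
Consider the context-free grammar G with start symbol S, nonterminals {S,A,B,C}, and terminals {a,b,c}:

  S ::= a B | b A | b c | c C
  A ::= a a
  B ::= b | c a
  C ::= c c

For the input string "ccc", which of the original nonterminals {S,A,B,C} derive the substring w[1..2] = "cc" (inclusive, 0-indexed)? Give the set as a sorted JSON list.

CNF form of G:
  S -> T0 B | T1 C | T2 A | T2 T1
  A -> T0 T0
  B -> T1 T0 | b
  C -> T1 T1
  T0 -> a
  T1 -> c
  T2 -> b

CYK fill — only the sub-triangle for w[1..2]:
  cell(1,1) c: {T1}  orig:{}
  cell(2,2) c: {T1}  orig:{}
  cell(1,2) cc: {C}

Original NTs in T[1,2] deriving "cc": ["C"]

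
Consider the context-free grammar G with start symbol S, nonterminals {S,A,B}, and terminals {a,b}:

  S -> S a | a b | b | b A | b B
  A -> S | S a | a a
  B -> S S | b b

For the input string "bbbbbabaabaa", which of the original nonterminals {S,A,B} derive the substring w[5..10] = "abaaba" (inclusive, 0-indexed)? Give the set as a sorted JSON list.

CNF form of G:
  S -> S T0 | T0 T1 | T1 A | T1 B | b
  A -> S T0 | T0 T0 | T0 T1 | T1 A | T1 B | b
  B -> S S | T1 T1
  T0 -> a
  T1 -> b

CYK table (by increasing span), restricted to cells inside w[5..10]:
  T[5,5] 'a' = {T0}  orig:{}
  T[6,6] 'b' = {A,S,T1}  orig:{A,S}
  T[7,7] 'a' = {T0}  orig:{}
  T[8,8] 'a' = {T0}  orig:{}
  T[9,9] 'b' = {A,S,T1}  orig:{A,S}
  T[10,10] 'a' = {T0}  orig:{}
  T[5,6] 'ab' = {A,S}
  T[6,7] 'ba' = {A,S}
  T[7,8] 'aa' = {A}
  T[8,9] 'ab' = {A,S}
  T[9,10] 'ba' = {A,S}
  T[5,7] 'aba' = {A,S}
  T[6,8] 'baa' = {A,S}
  T[7,9] 'aab' = ∅
  T[8,10] 'aba' = {A,S}
  T[5,8] 'abaa' = {A,S}
  T[6,9] 'baab' = {B}
  T[7,10] 'aaba' = ∅
  T[5,9] 'abaab' = {B}
  T[6,10] 'baaba' = {B}
  T[5,10] 'abaaba' = {B}

Original NTs in T[5,10] deriving "abaaba": ["B"]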